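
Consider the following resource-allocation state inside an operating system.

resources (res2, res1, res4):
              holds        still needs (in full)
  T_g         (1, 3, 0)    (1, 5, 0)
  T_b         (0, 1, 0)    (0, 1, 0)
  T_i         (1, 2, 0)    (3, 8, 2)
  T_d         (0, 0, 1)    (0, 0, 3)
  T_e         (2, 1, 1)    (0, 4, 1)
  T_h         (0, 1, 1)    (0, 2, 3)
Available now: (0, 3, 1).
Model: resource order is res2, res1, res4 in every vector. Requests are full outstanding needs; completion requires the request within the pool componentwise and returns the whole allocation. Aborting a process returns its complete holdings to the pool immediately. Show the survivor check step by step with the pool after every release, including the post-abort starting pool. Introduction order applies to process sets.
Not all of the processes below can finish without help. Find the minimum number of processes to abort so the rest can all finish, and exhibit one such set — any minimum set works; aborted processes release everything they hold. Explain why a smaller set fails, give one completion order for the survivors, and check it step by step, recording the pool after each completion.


The answer: abort T_d.
Key observation: aborting T_d returns (0, 0, 1), and T_h — hopeless before — runs at step 4 with the returned capacity in the pool.
Minimality: the empty abort set fails — the state is deadlocked as it stands.
One survivor order: T_b, T_e, T_g, T_h, T_i. Verifying each step (post-abort pool first):
  pool = (0, 3, 2)
  T_b: need (0, 1, 0) fits (0, 3, 2); releases (0, 1, 0), pool now (0, 4, 2)
  T_e: need (0, 4, 1) fits (0, 4, 2); releases (2, 1, 1), pool now (2, 5, 3)
  T_g: need (1, 5, 0) fits (2, 5, 3); releases (1, 3, 0), pool now (3, 8, 3)
  T_h: need (0, 2, 3) fits (3, 8, 3); releases (0, 1, 1), pool now (3, 9, 4)
  T_i: need (3, 8, 2) fits (3, 9, 4); releases (1, 2, 0), pool now (4, 11, 4)


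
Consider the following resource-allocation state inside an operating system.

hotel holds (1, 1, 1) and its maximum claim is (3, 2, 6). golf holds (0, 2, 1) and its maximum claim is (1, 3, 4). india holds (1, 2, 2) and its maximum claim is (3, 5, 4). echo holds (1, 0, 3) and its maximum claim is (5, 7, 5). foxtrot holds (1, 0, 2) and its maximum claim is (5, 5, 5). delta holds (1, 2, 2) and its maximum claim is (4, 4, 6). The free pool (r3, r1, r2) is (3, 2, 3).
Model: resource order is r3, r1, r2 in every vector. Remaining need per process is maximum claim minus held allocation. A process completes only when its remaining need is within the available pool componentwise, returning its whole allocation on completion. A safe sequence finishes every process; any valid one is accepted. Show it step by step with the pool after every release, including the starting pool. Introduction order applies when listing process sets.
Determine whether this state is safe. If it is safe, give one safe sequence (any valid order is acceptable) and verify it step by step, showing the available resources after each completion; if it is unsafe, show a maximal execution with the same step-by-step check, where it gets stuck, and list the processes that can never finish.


SAFE. One safe sequence: golf, india, foxtrot, delta, echo, hotel.
Key observation: reading the order forward, golf is the first process whose need (1, 1, 3) meets the free pool (3, 2, 3) exactly on a resource it requests.
Step-by-step check:
  pool = (3, 2, 3)
  golf: need (1, 1, 3) fits (3, 2, 3); releases (0, 2, 1), pool now (3, 4, 4)
  india: need (2, 3, 2) fits (3, 4, 4); releases (1, 2, 2), pool now (4, 6, 6)
  foxtrot: need (4, 5, 3) fits (4, 6, 6); releases (1, 0, 2), pool now (5, 6, 8)
  delta: need (3, 2, 4) fits (5, 6, 8); releases (1, 2, 2), pool now (6, 8, 10)
  echo: need (4, 7, 2) fits (6, 8, 10); releases (1, 0, 3), pool now (7, 8, 13)
  hotel: need (2, 1, 5) fits (7, 8, 13); releases (1, 1, 1), pool now (8, 9, 14)


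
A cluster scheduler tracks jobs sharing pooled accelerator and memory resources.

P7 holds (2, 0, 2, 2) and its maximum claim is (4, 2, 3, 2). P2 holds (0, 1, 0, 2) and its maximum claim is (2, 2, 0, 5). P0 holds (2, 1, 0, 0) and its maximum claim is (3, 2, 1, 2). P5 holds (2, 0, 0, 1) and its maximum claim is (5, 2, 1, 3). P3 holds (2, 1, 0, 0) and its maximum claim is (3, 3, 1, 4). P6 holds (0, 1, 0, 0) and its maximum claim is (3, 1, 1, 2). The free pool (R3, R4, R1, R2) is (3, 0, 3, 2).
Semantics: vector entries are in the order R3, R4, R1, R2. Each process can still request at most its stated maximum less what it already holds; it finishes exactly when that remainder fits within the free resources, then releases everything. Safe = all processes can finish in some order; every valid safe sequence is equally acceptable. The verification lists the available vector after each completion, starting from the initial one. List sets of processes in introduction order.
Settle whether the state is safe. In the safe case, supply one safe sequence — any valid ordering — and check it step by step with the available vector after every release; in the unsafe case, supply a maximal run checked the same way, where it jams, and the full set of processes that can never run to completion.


SAFE, for example via the order P6, P0, P7, P5, P2, P3.
Key observation: at P6 the run first touches a limit — (3, 0, 1, 2) against (3, 0, 3, 2), exact on a resource it actually requests.
Verifying each step:
  pool = (3, 0, 3, 2)
  P6: need (3, 0, 1, 2) fits (3, 0, 3, 2); releases (0, 1, 0, 0), pool now (3, 1, 3, 2)
  P0: need (1, 1, 1, 2) fits (3, 1, 3, 2); releases (2, 1, 0, 0), pool now (5, 2, 3, 2)
  P7: need (2, 2, 1, 0) fits (5, 2, 3, 2); releases (2, 0, 2, 2), pool now (7, 2, 5, 4)
  P5: need (3, 2, 1, 2) fits (7, 2, 5, 4); releases (2, 0, 0, 1), pool now (9, 2, 5, 5)
  P2: need (2, 1, 0, 3) fits (9, 2, 5, 5); releases (0, 1, 0, 2), pool now (9, 3, 5, 7)
  P3: need (1, 2, 1, 4) fits (9, 3, 5, 7); releases (2, 1, 0, 0), pool now (11, 4, 5, 7)


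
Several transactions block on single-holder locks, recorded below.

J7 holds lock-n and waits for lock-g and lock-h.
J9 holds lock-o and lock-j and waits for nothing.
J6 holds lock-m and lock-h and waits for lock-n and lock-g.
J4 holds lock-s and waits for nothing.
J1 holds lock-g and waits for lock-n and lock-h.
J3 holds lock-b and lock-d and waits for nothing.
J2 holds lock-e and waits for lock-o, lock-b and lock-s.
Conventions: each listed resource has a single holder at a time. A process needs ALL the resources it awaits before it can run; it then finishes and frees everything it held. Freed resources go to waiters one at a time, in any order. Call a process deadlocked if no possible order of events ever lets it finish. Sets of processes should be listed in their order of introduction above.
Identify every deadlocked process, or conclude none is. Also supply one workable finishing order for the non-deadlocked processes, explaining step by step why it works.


Deadlocked: J7, J6 and J1.
Key observation: nobody on the ring J7 -> J6 -> J7 can start until another member finishes, which never happens; J1 is caught in further circular waits.
The rest can finish in the order J4, J3, J9, J2.
Verifying each step:
  J4 waits on nothing -> runs at once and releases lock-s
  J3 waits on nothing -> runs at once and releases lock-b and lock-d
  J9 waits on nothing -> runs at once and releases lock-o and lock-j
  J2: everything it awaited (lock-o, lock-b and lock-s) is free; runs, freeing lock-e


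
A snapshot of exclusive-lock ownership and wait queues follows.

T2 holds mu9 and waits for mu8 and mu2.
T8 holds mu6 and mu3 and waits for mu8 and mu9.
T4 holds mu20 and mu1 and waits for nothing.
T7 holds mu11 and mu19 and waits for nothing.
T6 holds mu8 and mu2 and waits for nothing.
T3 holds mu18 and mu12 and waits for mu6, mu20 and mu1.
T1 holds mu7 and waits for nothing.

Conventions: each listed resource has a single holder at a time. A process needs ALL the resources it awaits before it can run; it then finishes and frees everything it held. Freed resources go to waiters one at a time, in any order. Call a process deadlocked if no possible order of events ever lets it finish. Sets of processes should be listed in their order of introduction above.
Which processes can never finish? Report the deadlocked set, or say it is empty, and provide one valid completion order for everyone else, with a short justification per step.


No process is deadlocked.
Key observation: every chain of waits terminates; starting from the processes that wait on nothing, all the rest unlock in turn.
The rest can finish in the order T1, T6, T4, T2, T8, T7, T3.
Walking it through:
  T1: no waits; runs immediately, freeing mu7
  T6: no waits; runs immediately, freeing mu8 and mu2
  T4: no waits; runs immediately, freeing mu20 and mu1
  T2: everything it awaited (mu8 and mu2) is free; runs, freeing mu9
  T8: everything it awaited (mu8 and mu9) is free; runs, freeing mu6 and mu3
  T7: no waits; runs immediately, freeing mu11 and mu19
  T3: everything it awaited (mu6, mu20 and mu1) is free; runs, freeing mu18 and mu12


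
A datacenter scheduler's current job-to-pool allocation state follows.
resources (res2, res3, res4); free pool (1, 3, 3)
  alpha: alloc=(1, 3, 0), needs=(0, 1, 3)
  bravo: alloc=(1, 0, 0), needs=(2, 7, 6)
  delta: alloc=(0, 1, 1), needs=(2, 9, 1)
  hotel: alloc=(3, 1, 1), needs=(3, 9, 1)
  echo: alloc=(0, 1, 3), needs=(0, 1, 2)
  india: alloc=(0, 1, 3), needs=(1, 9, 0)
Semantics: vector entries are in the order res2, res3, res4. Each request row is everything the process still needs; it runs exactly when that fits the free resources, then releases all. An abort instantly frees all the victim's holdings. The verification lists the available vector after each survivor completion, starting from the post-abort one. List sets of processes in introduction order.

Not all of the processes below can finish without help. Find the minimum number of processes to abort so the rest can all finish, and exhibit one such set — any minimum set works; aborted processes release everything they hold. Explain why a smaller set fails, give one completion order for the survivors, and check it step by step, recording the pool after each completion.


Abort delta and india.
Key observation: hotel had no path to completion before; after the abort of delta and india ((0, 2, 4) returned), step 4 is where it fits.
Minimality, checking each single-abort alternative: alpha alone leaves delta blocked (short on res3); bravo alone leaves delta blocked (short on res3); delta alone leaves hotel blocked (short on res3); hotel alone leaves delta blocked (short on res3); echo alone leaves delta blocked (short on res3); india alone leaves delta blocked (short on res3).
The survivors complete as echo, alpha, bravo, hotel. Verifying each step (starting from the post-abort pool):
  pool = (1, 5, 7)
  echo: need (0, 1, 2) fits (1, 5, 7); releases (0, 1, 3), pool now (1, 6, 10)
  alpha: need (0, 1, 3) fits (1, 6, 10); releases (1, 3, 0), pool now (2, 9, 10)
  bravo: need (2, 7, 6) fits (2, 9, 10); releases (1, 0, 0), pool now (3, 9, 10)
  hotel: need (3, 9, 1) fits (3, 9, 10); releases (3, 1, 1), pool now (6, 10, 11)


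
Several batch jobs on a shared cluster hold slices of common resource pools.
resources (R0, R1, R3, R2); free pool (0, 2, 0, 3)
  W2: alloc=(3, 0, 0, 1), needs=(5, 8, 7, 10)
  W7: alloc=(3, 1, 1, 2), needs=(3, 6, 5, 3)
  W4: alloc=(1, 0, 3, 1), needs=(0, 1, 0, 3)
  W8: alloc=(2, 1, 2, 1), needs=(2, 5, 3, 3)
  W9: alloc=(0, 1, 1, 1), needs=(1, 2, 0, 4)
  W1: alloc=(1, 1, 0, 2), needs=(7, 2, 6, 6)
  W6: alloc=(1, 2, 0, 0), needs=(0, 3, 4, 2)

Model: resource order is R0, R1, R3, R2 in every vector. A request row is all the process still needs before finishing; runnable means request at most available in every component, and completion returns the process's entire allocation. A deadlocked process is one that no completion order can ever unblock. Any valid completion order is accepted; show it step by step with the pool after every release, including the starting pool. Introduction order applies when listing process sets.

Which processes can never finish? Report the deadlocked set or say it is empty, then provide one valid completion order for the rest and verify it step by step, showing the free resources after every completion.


Nothing here is deadlocked.
Key observation: no deadlock: W4 fits now, and the freed resources carry the rest through.
One completion order for the rest: W4, W9, W6, W8, W7, W1, W2. Step-by-step check:
  pool = (0, 2, 0, 3)
  W4 needs (0, 1, 0, 3) <= (0, 2, 0, 3) -> finishes; pool += (1, 0, 3, 1) = (1, 2, 3, 4)
  W9 needs (1, 2, 0, 4) <= (1, 2, 3, 4) -> finishes; pool += (0, 1, 1, 1) = (1, 3, 4, 5)
  W6 needs (0, 3, 4, 2) <= (1, 3, 4, 5) -> finishes; pool += (1, 2, 0, 0) = (2, 5, 4, 5)
  W8 needs (2, 5, 3, 3) <= (2, 5, 4, 5) -> finishes; pool += (2, 1, 2, 1) = (4, 6, 6, 6)
  W7 needs (3, 6, 5, 3) <= (4, 6, 6, 6) -> finishes; pool += (3, 1, 1, 2) = (7, 7, 7, 8)
  W1 needs (7, 2, 6, 6) <= (7, 7, 7, 8) -> finishes; pool += (1, 1, 0, 2) = (8, 8, 7, 10)
  W2 needs (5, 8, 7, 10) <= (8, 8, 7, 10) -> finishes; pool += (3, 0, 0, 1) = (11, 8, 7, 11)


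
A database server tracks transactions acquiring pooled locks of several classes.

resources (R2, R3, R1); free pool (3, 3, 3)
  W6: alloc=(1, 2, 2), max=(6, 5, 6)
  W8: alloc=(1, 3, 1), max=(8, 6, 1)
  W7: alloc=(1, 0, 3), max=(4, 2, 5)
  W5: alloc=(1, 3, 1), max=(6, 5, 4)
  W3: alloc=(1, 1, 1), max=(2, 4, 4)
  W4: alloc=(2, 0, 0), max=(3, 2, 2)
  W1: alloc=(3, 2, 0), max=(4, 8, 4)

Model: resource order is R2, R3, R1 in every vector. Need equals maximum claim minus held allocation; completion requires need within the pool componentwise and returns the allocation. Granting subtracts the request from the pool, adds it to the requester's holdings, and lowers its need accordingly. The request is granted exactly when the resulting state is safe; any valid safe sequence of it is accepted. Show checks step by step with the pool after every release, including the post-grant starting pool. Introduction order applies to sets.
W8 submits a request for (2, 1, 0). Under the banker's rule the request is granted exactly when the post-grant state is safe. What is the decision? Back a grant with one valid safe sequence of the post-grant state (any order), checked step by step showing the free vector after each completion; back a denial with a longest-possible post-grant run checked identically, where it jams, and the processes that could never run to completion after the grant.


DENY. Granting would leave the state unsafe.
Key observation: after W4, W7 the pool peaks at (4, 2, 6), and each blocked process is short somewhere: W6 on R2, R3; W8 on R2; W5 on R2; W3 on R3; W1 on R3.
Pretend the grant happened; the run W4, W7 goes as far as possible. Walking it through:
  pool = (1, 2, 3)
  W4 needs (1, 2, 2) <= (1, 2, 3) -> finishes; pool += (2, 0, 0) = (3, 2, 3)
  W7 needs (3, 2, 2) <= (3, 2, 3) -> finishes; pool += (1, 0, 3) = (4, 2, 6)
  blocked: W6 wants (5, 3, 4), pool (4, 2, 6) — not enough R2 and R3
  blocked: W8 wants (5, 2, 0), pool (4, 2, 6) — not enough R2
  blocked: W5 wants (5, 2, 3), pool (4, 2, 6) — not enough R2
  blocked: W3 wants (1, 3, 3), pool (4, 2, 6) — not enough R3
  blocked: W1 wants (1, 6, 4), pool (4, 2, 6) — not enough R3
Processes that could never finish after the grant: W6, W8, W5, W3 and W1.


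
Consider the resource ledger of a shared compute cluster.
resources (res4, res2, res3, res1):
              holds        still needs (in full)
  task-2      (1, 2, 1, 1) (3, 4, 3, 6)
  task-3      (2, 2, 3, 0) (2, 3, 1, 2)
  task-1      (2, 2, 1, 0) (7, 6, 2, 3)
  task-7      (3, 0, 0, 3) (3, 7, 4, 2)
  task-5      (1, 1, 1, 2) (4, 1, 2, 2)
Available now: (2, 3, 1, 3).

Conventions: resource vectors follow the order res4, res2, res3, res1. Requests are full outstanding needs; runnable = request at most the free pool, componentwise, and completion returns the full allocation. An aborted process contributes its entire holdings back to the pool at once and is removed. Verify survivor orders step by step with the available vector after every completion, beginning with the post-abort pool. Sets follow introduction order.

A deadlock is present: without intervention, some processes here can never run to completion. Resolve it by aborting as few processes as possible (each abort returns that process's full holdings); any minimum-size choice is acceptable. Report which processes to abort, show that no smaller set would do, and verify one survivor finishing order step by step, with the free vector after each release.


The answer: abort task-7.
Key observation: aborting task-7 returns (3, 0, 0, 3), and task-1 — hopeless before — runs at step 3 with the returned capacity in the pool.
Why nothing smaller works: aborting no one leaves the state deadlocked as given.
The survivors complete as task-3, task-5, task-1, task-2. Step-by-step check (starting from the post-abort pool):
  pool = (5, 3, 1, 6)
  run task-3 (needs (2, 3, 1, 2), free (5, 3, 1, 6)); after release of (2, 2, 3, 0) the pool is (7, 5, 4, 6)
  run task-5 (needs (4, 1, 2, 2), free (7, 5, 4, 6)); after release of (1, 1, 1, 2) the pool is (8, 6, 5, 8)
  run task-1 (needs (7, 6, 2, 3), free (8, 6, 5, 8)); after release of (2, 2, 1, 0) the pool is (10, 8, 6, 8)
  run task-2 (needs (3, 4, 3, 6), free (10, 8, 6, 8)); after release of (1, 2, 1, 1) the pool is (11, 10, 7, 9)


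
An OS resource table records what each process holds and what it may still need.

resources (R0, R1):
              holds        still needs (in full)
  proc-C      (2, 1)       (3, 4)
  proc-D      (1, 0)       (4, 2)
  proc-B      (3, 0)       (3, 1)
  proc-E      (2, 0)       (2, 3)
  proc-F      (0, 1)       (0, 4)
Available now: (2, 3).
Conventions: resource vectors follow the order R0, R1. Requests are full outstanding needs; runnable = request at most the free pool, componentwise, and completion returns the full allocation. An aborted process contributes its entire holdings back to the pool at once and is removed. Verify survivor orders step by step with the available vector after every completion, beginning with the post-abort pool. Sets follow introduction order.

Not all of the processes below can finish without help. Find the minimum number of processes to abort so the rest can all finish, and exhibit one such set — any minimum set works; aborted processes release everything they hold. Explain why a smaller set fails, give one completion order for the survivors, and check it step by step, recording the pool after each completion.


The answer: abort proc-F.
Key observation: no ordering could ever have run proc-C before the abort of proc-F; with (0, 1) back in the pool it fits at step 4.
Why nothing smaller works: aborting no one leaves the state deadlocked as given.
Survivors finish in the order: proc-E, proc-D, proc-B, proc-C. Step-by-step check (pool after the aborts first):
  pool = (2, 4)
  run proc-E (needs (2, 3), free (2, 4)); after release of (2, 0) the pool is (4, 4)
  run proc-D (needs (4, 2), free (4, 4)); after release of (1, 0) the pool is (5, 4)
  run proc-B (needs (3, 1), free (5, 4)); after release of (3, 0) the pool is (8, 4)
  run proc-C (needs (3, 4), free (8, 4)); after release of (2, 1) the pool is (10, 5)


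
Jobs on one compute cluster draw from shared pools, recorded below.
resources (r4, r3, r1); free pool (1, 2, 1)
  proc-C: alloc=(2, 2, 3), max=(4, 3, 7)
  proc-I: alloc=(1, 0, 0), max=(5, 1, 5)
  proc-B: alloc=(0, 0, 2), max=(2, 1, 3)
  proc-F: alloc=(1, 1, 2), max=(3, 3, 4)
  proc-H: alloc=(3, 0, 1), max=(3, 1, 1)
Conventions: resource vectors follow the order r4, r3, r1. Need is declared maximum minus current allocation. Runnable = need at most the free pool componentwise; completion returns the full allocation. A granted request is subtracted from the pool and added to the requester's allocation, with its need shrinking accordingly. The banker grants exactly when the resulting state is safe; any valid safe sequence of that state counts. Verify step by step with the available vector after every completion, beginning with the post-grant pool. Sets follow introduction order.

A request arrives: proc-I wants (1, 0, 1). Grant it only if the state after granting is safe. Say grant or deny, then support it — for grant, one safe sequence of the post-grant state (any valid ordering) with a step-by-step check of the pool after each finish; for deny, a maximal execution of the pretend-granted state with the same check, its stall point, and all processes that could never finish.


GRANT. The post-grant state is safe; one safe sequence: proc-H, proc-B, proc-F, proc-I, proc-C.
Key observation: even at the reduced pool (0, 2, 0), proc-H fits immediately, so safety survives the grant.
Check on the post-grant state, step by step:
  pool = (0, 2, 0)
  run proc-H (needs (0, 1, 0), free (0, 2, 0)); after release of (3, 0, 1) the pool is (3, 2, 1)
  run proc-B (needs (2, 1, 1), free (3, 2, 1)); after release of (0, 0, 2) the pool is (3, 2, 3)
  run proc-F (needs (2, 2, 2), free (3, 2, 3)); after release of (1, 1, 2) the pool is (4, 3, 5)
  run proc-I (needs (3, 1, 4), free (4, 3, 5)); after release of (2, 0, 1) the pool is (6, 3, 6)
  run proc-C (needs (2, 1, 4), free (6, 3, 6)); after release of (2, 2, 3) the pool is (8, 5, 9)


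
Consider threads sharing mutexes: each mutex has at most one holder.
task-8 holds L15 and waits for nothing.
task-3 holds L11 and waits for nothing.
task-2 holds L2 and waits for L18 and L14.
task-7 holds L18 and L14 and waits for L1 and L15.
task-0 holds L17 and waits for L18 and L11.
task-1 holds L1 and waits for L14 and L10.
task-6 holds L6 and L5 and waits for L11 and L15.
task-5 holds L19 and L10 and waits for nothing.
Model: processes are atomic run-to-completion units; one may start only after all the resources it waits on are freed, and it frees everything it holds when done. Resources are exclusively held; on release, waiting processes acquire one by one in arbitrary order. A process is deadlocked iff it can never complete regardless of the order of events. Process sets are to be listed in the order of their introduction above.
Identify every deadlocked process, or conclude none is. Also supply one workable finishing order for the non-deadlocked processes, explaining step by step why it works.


The deadlocked set is task-2, task-7, task-0 and task-1.
Key observation: nobody on the ring task-7 -> task-1 -> task-7 can start until another member finishes, which never happens; task-2 and task-0 wait into the deadlock from upstream.
The rest can finish in the order task-5, task-3, task-8, task-6.
Walking it through:
  task-5 waits on nothing -> runs at once and releases L19 and L10
  task-3 waits on nothing -> runs at once and releases L11
  task-8 waits on nothing -> runs at once and releases L15
  task-6: everything it awaited (L11 and L15) is free; runs, freeing L6 and L5


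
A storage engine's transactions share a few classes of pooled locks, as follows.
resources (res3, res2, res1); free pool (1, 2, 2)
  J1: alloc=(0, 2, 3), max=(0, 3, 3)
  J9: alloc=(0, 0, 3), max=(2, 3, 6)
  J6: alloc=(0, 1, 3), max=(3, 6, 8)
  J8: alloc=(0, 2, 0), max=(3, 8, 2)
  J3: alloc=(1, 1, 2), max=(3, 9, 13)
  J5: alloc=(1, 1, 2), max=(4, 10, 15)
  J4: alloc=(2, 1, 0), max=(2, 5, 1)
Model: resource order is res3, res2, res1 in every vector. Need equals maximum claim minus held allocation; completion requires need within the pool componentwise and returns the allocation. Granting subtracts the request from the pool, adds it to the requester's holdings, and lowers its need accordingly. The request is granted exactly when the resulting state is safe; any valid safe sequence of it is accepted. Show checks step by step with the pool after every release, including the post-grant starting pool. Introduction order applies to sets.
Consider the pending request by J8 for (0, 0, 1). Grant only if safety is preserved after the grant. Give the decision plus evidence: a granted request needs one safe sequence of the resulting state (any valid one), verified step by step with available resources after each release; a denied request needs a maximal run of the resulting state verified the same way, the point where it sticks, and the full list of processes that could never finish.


GRANT — the state after the grant stays safe, e.g. via J1, J4, J9, J6, J8, J3, J5.
Key observation: even at the reduced pool (1, 2, 1), J1 fits immediately, so safety survives the grant.
Step-by-step check of the post-grant state:
  pool = (1, 2, 1)
  J1 needs (0, 1, 0) <= (1, 2, 1) -> finishes; pool += (0, 2, 3) = (1, 4, 4)
  J4 needs (0, 4, 1) <= (1, 4, 4) -> finishes; pool += (2, 1, 0) = (3, 5, 4)
  J9 needs (2, 3, 3) <= (3, 5, 4) -> finishes; pool += (0, 0, 3) = (3, 5, 7)
  J6 needs (3, 5, 5) <= (3, 5, 7) -> finishes; pool += (0, 1, 3) = (3, 6, 10)
  J8 needs (3, 6, 1) <= (3, 6, 10) -> finishes; pool += (0, 2, 1) = (3, 8, 11)
  J3 needs (2, 8, 11) <= (3, 8, 11) -> finishes; pool += (1, 1, 2) = (4, 9, 13)
  J5 needs (3, 9, 13) <= (4, 9, 13) -> finishes; pool += (1, 1, 2) = (5, 10, 15)


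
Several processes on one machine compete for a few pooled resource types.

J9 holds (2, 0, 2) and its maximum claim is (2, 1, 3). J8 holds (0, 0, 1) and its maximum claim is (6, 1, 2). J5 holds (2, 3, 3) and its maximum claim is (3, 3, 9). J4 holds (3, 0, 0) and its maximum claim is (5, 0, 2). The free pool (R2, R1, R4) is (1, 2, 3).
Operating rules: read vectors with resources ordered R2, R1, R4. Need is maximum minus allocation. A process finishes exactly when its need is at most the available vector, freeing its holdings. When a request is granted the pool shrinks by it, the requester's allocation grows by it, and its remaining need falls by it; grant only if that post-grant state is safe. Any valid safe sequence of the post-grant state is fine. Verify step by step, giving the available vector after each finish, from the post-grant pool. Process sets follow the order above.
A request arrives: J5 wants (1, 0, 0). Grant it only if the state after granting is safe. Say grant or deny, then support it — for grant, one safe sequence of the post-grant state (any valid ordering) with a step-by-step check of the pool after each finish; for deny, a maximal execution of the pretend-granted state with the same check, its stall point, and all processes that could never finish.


DENY — the pretend-granted state is unsafe.
Key observation: after J9, J4 the pool peaks at (5, 2, 5), and each blocked process is short somewhere: J8 on R2; J5 on R4.
On the post-grant state, J9, J4 is a maximal run — nothing extends it. Verifying each step:
  pool = (0, 2, 3)
  run J9 (needs (0, 1, 1), free (0, 2, 3)); after release of (2, 0, 2) the pool is (2, 2, 5)
  run J4 (needs (2, 0, 2), free (2, 2, 5)); after release of (3, 0, 0) the pool is (5, 2, 5)
  blocked: J8 wants (6, 1, 1), pool (5, 2, 5) — not enough R2
  blocked: J5 wants (0, 0, 6), pool (5, 2, 5) — not enough R4
Had the request been granted, J8 and J5 could never finish.


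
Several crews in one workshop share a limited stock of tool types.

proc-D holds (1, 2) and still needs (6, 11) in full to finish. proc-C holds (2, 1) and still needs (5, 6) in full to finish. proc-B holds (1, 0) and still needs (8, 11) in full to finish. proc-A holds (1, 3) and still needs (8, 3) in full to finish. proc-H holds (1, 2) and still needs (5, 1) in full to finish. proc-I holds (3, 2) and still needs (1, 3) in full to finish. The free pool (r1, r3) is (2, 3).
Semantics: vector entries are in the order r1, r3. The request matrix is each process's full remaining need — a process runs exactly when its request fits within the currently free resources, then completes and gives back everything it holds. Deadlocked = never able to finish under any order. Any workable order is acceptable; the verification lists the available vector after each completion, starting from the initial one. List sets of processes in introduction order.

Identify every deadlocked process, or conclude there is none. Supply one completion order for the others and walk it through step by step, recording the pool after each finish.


The deadlocked set is empty.
Key observation: there is always a runnable process — proc-I first — so the state unwinds completely.
A valid finishing order for the others: proc-I, proc-H, proc-C, proc-A, proc-D, proc-B. Step-by-step check:
  pool = (2, 3)
  proc-I needs (1, 3) <= (2, 3) -> finishes; pool += (3, 2) = (5, 5)
  proc-H needs (5, 1) <= (5, 5) -> finishes; pool += (1, 2) = (6, 7)
  proc-C needs (5, 6) <= (6, 7) -> finishes; pool += (2, 1) = (8, 8)
  proc-A needs (8, 3) <= (8, 8) -> finishes; pool += (1, 3) = (9, 11)
  proc-D needs (6, 11) <= (9, 11) -> finishes; pool += (1, 2) = (10, 13)
  proc-B needs (8, 11) <= (10, 13) -> finishes; pool += (1, 0) = (11, 13)


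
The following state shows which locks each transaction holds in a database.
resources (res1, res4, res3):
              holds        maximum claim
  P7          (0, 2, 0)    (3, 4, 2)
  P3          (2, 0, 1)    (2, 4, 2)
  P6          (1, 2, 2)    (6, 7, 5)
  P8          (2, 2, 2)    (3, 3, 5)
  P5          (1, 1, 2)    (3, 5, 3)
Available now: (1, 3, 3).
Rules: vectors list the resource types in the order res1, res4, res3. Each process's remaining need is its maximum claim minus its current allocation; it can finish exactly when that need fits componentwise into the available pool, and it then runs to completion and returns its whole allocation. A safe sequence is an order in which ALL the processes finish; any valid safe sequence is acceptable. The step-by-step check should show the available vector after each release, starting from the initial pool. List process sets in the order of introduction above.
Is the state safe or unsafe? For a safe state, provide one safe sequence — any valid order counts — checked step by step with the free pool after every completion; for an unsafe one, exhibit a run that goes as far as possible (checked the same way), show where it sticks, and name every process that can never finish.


The state is SAFE; one workable sequence: P8, P7, P5, P3, P6.
Key observation: reading the order forward, P8 is the first process whose need (1, 1, 3) meets the free pool (1, 3, 3) exactly on a resource it requests.
Step-by-step check:
  pool = (1, 3, 3)
  P8: need (1, 1, 3) fits (1, 3, 3); releases (2, 2, 2), pool now (3, 5, 5)
  P7: need (3, 2, 2) fits (3, 5, 5); releases (0, 2, 0), pool now (3, 7, 5)
  P5: need (2, 4, 1) fits (3, 7, 5); releases (1, 1, 2), pool now (4, 8, 7)
  P3: need (0, 4, 1) fits (4, 8, 7); releases (2, 0, 1), pool now (6, 8, 8)
  P6: need (5, 5, 3) fits (6, 8, 8); releases (1, 2, 2), pool now (7, 10, 10)


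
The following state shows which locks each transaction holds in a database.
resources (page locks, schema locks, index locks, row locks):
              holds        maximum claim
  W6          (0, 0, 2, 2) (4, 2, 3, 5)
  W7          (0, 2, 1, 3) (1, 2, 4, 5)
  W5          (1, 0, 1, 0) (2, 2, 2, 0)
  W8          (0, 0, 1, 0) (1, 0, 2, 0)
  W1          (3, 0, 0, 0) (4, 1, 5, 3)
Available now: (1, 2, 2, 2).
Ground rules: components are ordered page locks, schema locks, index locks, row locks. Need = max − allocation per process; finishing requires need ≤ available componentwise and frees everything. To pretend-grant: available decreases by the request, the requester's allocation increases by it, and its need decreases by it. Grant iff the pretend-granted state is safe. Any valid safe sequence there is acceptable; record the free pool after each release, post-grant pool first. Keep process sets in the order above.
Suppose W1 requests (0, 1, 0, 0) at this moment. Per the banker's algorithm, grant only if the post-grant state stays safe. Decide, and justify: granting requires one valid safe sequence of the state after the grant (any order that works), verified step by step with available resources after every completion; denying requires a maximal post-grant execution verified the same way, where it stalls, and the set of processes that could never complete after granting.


GRANT — the state after the grant stays safe, e.g. via W8, W7, W5, W1, W6.
Key observation: even at the reduced pool (1, 1, 2, 2), W8 fits immediately, so safety survives the grant.
Step-by-step check of the post-grant state:
  pool = (1, 1, 2, 2)
  run W8 (needs (1, 0, 1, 0), free (1, 1, 2, 2)); after release of (0, 0, 1, 0) the pool is (1, 1, 3, 2)
  run W7 (needs (1, 0, 3, 2), free (1, 1, 3, 2)); after release of (0, 2, 1, 3) the pool is (1, 3, 4, 5)
  run W5 (needs (1, 2, 1, 0), free (1, 3, 4, 5)); after release of (1, 0, 1, 0) the pool is (2, 3, 5, 5)
  run W1 (needs (1, 0, 5, 3), free (2, 3, 5, 5)); after release of (3, 1, 0, 0) the pool is (5, 4, 5, 5)
  run W6 (needs (4, 2, 1, 3), free (5, 4, 5, 5)); after release of (0, 0, 2, 2) the pool is (5, 4, 7, 7)


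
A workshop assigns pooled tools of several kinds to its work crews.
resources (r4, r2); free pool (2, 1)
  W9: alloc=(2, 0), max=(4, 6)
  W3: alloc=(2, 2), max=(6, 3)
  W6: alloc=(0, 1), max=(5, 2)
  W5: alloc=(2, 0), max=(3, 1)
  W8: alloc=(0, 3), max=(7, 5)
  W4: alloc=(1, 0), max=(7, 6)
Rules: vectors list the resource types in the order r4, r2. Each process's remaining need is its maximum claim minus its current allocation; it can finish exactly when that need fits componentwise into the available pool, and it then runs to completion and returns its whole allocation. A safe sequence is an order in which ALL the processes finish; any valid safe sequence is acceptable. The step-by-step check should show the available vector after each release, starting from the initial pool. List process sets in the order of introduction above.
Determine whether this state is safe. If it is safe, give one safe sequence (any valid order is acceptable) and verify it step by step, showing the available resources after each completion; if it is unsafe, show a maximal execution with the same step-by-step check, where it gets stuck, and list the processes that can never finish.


The state is UNSAFE.
Key observation: after W5, W3, W6 the pool peaks at (6, 4), and each blocked process is short somewhere: W9 on r2; W8 on r4; W4 on r2.
The run W5, W3, W6 cannot be extended any further. Walking it through:
  pool = (2, 1)
  W5 needs (1, 1) <= (2, 1) -> finishes; pool += (2, 0) = (4, 1)
  W3 needs (4, 1) <= (4, 1) -> finishes; pool += (2, 2) = (6, 3)
  W6 needs (5, 1) <= (6, 3) -> finishes; pool += (0, 1) = (6, 4)
  W9 still needs (2, 6) but only (6, 4) is free — short on r2
  W8 still needs (7, 2) but only (6, 4) is free — short on r4
  W4 still needs (6, 6) but only (6, 4) is free — short on r2
Processes that can never finish: W9, W8 and W4.


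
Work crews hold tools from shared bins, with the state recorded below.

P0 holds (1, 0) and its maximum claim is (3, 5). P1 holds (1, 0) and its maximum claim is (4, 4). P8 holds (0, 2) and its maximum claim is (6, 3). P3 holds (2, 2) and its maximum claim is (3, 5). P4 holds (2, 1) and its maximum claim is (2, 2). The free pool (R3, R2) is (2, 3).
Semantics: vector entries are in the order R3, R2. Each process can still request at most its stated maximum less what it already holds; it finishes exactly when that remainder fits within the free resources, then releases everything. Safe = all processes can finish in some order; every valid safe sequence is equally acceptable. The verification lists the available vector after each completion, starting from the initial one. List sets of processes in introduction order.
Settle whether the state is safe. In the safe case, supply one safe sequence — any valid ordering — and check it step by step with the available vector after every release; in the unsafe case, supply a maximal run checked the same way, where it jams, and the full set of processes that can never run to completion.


The state is SAFE; one workable sequence: P4, P3, P8, P1, P0.
Key observation: the order's first zero-slack moment is P8 ((6, 1) needed, (6, 6) free — a requested resource with nothing to spare).
Check, step by step:
  pool = (2, 3)
  P4: need (0, 1) fits (2, 3); releases (2, 1), pool now (4, 4)
  P3: need (1, 3) fits (4, 4); releases (2, 2), pool now (6, 6)
  P8: need (6, 1) fits (6, 6); releases (0, 2), pool now (6, 8)
  P1: need (3, 4) fits (6, 8); releases (1, 0), pool now (7, 8)
  P0: need (2, 5) fits (7, 8); releases (1, 0), pool now (8, 8)


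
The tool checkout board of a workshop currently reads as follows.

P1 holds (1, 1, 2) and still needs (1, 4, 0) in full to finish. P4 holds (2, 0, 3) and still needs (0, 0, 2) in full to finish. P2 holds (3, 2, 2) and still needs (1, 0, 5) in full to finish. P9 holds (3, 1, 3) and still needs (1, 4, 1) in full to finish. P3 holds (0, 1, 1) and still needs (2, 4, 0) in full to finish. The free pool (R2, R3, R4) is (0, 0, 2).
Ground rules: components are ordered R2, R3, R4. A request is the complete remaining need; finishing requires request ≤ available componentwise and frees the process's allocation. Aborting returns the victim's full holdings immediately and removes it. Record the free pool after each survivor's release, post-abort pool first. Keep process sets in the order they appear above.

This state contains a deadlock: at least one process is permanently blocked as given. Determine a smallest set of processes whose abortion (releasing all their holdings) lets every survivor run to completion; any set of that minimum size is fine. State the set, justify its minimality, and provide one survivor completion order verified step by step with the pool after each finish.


Minimum abort set: P1 and P9.
Key observation: aborting P1 and P9 returns (4, 2, 5), and P3 — hopeless before — runs at step 3 with the returned capacity in the pool.
Minimality, checking each single-abort alternative: P1 alone leaves P9 blocked (short on R3); P4 alone leaves P1 blocked (short on R3); P2 alone leaves P1 blocked (short on R3); P9 alone leaves P1 blocked (short on R3); P3 alone leaves P1 blocked (short on R3).
Survivors finish in the order: P2, P4, P3. Check, step by step (pool after the aborts first):
  pool = (4, 2, 7)
  run P2 (needs (1, 0, 5), free (4, 2, 7)); after release of (3, 2, 2) the pool is (7, 4, 9)
  run P4 (needs (0, 0, 2), free (7, 4, 9)); after release of (2, 0, 3) the pool is (9, 4, 12)
  run P3 (needs (2, 4, 0), free (9, 4, 12)); after release of (0, 1, 1) the pool is (9, 5, 13)


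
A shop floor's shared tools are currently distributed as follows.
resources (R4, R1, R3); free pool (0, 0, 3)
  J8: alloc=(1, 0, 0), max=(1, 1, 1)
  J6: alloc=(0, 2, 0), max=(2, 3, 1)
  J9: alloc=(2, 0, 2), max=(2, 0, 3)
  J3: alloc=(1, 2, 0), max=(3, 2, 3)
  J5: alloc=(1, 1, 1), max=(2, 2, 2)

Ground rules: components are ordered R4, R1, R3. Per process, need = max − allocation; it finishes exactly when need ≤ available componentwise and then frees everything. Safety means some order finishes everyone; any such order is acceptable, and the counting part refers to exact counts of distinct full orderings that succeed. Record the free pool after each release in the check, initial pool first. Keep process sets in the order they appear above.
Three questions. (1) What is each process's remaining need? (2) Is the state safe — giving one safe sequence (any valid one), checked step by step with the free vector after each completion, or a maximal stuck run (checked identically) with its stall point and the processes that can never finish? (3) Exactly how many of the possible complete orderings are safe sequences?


(1) Outstanding need per process (order R4, R1, R3):
  J8: (0, 1, 1)
  J6: (2, 1, 1)
  J9: (0, 0, 1)
  J3: (2, 0, 3)
  J5: (1, 1, 1)
(2) SAFE. One safe sequence: J9, J3, J6, J5, J8.
Key observation: the first exact fit in this order is J3 — it needs (2, 0, 3) with (2, 0, 5) free, meeting a requested resource to the last unit.
Verifying each step:
  pool = (0, 0, 3)
  J9: need (0, 0, 1) fits (0, 0, 3); releases (2, 0, 2), pool now (2, 0, 5)
  J3: need (2, 0, 3) fits (2, 0, 5); releases (1, 2, 0), pool now (3, 2, 5)
  J6: need (2, 1, 1) fits (3, 2, 5); releases (0, 2, 0), pool now (3, 4, 5)
  J5: need (1, 1, 1) fits (3, 4, 5); releases (1, 1, 1), pool now (4, 5, 6)
  J8: need (0, 1, 1) fits (4, 5, 6); releases (1, 0, 0), pool now (5, 5, 6)
(3) Exactly 6 of the possible complete orderings are safe sequences.
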